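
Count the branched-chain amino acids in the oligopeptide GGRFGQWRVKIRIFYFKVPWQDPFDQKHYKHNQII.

V, L, and I make up the branched-chain aliphatic group.
Matching residues: V9, I11, I13, V18, I34, I35.

6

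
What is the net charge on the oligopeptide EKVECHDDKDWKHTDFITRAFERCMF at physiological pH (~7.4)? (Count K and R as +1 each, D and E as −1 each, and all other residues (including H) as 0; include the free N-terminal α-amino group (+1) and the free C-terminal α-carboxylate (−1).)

Positive (K, R): K2, K9, K12, R19, R23 → +5.
Negative (D, E): E1, E4, D7, D8, D10, D15, E22 → −7.
The N-terminus (+1) and C-terminus (−1) cancel.
Net charge = (+5) + (−7) = −2.

-2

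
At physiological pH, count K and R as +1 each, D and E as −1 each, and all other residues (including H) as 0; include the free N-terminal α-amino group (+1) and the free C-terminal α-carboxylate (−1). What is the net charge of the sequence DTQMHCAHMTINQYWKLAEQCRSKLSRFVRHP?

Positive (K, R): K16, R22, K24, R27, R30 → +5.
Negative (D, E): D1, E19 → −2.
The N-terminus (+1) and C-terminus (−1) cancel.
Net charge = (+5) + (−2) = +3.

+3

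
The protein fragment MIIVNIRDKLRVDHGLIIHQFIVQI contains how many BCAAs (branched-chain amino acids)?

V, L, and I make up the branched-chain aliphatic group.
Matching residues: I2, I3, V4, I6, L10, V12, L16, I17, I18, I22, V23, I25.

12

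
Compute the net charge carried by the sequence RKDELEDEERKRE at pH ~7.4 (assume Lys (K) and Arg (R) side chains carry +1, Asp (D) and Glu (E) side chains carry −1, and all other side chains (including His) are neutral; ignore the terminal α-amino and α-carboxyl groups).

-2

Positive (K, R): R1, K2, R10, K11, R12 → +5.
Negative (D, E): D3, E4, E6, D7, E8, E9, E13 → −7.
Net charge = (+5) + (−7) = −2.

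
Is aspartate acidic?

The acidic residues are Asp (D) and Glu (E), whose side chains end in a carboxylate group.
Aspartate is in this group.

Yes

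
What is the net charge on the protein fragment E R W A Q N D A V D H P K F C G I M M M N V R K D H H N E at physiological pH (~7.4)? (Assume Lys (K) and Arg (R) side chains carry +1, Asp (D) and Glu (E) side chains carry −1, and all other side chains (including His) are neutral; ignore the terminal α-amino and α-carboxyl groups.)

-1

Positive (K, R): R2, K13, R23, K24 → +4.
Negative (D, E): E1, D7, D10, D25, E29 → −5.
Net charge = (+4) + (−5) = −1.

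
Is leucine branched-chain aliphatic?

Valine (V), leucine (L), and isoleucine (I) are the branched-chain amino acids.
Leucine is in this group.

Yes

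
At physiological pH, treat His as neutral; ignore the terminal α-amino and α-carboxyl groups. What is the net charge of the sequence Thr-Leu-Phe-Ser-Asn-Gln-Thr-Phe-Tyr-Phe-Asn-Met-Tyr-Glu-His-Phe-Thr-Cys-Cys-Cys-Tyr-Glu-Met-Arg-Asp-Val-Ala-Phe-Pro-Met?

The side chains ionized at physiological pH are Lys/Arg (+1) and Asp/Glu (−1); with His treated as neutral, nothing else contributes.
Positive (K, R): Arg24 → +1.
Negative (D, E): Glu14, Glu22, Asp25 → −3.
Net charge = (+1) + (−3) = −2.

-2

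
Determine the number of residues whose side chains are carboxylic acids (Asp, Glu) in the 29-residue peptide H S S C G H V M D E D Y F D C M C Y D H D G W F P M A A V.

Matching residues: D9, E10, D11, D14, D19, D21.

6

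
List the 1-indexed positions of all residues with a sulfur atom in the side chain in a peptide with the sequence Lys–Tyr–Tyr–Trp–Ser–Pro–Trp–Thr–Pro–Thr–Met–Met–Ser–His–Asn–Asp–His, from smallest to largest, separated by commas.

11, 12

Cysteine (C, thiol) and methionine (M, thioether) are the two sulfur-containing amino acids.
Matching residues: Met11, Met12.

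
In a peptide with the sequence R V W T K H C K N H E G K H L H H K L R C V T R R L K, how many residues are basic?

K, R, and H are the three residues with basic side chains (ε-amine, guanidinium, and imidazole respectively).
Matching residues: R1, K5, H6, K8, H10, K13, H14, H16, H17, K18, R20, R24, R25, K27.

14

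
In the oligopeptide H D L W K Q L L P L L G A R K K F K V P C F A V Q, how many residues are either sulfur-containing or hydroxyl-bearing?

1

Sulfur-containing: C, M. Hydroxyl-bearing: S, T, Y.
Sulfur-containing residues here: C21 (1).
Hydroxyl-bearing residues here: none (0).
The two groups share no amino acid, so total = 1 + 0 = 1.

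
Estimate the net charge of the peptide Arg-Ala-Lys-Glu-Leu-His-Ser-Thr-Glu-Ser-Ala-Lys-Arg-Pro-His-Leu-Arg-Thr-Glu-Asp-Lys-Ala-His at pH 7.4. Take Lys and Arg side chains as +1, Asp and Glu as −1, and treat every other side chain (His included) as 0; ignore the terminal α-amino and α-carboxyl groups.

Positive (K, R): Arg1, Lys3, Lys12, Arg13, Arg17, Lys21 → +6.
Negative (D, E): Glu4, Glu9, Glu19, Asp20 → −4.
Net charge = (+6) + (−4) = +2.

+2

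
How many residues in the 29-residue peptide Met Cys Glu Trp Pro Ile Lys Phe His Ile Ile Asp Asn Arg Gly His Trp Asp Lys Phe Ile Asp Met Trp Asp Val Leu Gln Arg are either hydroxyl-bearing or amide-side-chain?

2

Hydroxyl-bearing: S, T, Y. Amide-side-chain: N, Q.
Hydroxyl-bearing residues here: none (0).
Amide-side-chain residues here: Asn13, Gln28 (2).
The two groups share no amino acid, so total = 0 + 2 = 2.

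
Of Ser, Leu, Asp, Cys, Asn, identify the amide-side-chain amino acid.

Asn

Asparagine (N) and glutamine (Q) have uncharged amide side chains.
Of the listed options, only Asn belongs to this group.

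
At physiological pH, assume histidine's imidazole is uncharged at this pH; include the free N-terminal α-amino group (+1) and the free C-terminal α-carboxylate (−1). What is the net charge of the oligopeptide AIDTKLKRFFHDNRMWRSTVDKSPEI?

+2

Near pH 7.4, K and R contribute +1 each, D and E contribute −1 each, and every other side chain (His included, as stated) is uncharged.
Positive (K, R): K5, K7, R8, R14, R17, K22 → +6.
Negative (D, E): D3, D12, D21, E25 → −4.
The N-terminus (+1) and C-terminus (−1) cancel.
Net charge = (+6) + (−4) = +2.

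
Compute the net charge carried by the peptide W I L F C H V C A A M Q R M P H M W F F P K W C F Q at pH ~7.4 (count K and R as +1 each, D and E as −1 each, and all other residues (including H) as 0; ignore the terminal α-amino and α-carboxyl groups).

+2

Positive (K, R): R13, K22 → +2.
Negative (D, E): none → −0.
Net charge = (+2) + (−0) = +2.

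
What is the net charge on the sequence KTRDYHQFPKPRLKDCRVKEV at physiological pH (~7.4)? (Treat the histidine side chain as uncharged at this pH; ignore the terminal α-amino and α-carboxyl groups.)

+4

Near pH 7.4, K and R contribute +1 each, D and E contribute −1 each, and every other side chain (His included, as stated) is uncharged.
Positive (K, R): K1, R3, K10, R12, K14, R17, K19 → +7.
Negative (D, E): D4, D15, E20 → −3.
Net charge = (+7) + (−3) = +4.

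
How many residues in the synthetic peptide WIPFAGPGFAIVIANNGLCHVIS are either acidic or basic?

Acidic: D, E. Basic: H, K, R.
Acidic residues here: none (0).
Basic residues here: H20 (1).
The two groups share no amino acid, so total = 0 + 1 = 1.

1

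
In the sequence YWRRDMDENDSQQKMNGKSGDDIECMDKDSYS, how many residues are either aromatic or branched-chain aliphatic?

4

Aromatic: F, W, Y. Branched-chain aliphatic: I, L, V.
Aromatic residues here: Y1, W2, Y31 (3).
Branched-chain aliphatic residues here: I23 (1).
The two groups share no amino acid, so total = 3 + 1 = 4.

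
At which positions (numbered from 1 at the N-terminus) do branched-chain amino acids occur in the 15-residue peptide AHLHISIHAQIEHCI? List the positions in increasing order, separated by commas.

3, 5, 7, 11, 15

Valine (V), leucine (L), and isoleucine (I) are the branched-chain amino acids.
Matching residues: L3, I5, I7, I11, I15.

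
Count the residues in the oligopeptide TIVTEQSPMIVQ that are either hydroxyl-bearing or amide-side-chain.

5

Hydroxyl-bearing: S, T, Y. Amide-side-chain: N, Q.
Hydroxyl-bearing residues here: T1, T4, S7 (3).
Amide-side-chain residues here: Q6, Q12 (2).
The two groups share no amino acid, so total = 3 + 2 = 5.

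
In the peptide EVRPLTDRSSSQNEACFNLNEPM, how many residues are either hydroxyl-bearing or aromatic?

5

Hydroxyl-bearing: S, T, Y. Aromatic: F, W, Y.
Hydroxyl-bearing residues here: T6, S9, S10, S11 (4).
Aromatic residues here: F17 (1).
(Y belongs to both groups, but none appear in this sequence.) Total = 4 + 1 = 5.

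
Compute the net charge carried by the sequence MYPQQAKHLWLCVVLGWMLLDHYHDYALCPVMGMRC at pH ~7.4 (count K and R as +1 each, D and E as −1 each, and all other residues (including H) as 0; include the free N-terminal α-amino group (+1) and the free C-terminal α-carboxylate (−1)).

0

Positive (K, R): K7, R35 → +2.
Negative (D, E): D21, D25 → −2.
The N-terminus (+1) and C-terminus (−1) cancel.
Net charge = (+2) + (−2) = 0.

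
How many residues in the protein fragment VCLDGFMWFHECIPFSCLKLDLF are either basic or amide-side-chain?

Basic: H, K, R. Amide-side-chain: N, Q.
Basic residues here: H10, K19 (2).
Amide-side-chain residues here: none (0).
The two groups share no amino acid, so total = 2 + 0 = 2.

2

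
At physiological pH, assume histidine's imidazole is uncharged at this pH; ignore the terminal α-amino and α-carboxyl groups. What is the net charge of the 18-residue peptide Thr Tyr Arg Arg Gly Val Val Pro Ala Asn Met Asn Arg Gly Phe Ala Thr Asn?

+3

At pH ~7.4 the Lys and Arg side chains are protonated (+1), the Asp and Glu side chains are deprotonated (−1), and with His taken as neutral all other side chains carry no charge.
Positive (K, R): Arg3, Arg4, Arg13 → +3.
Negative (D, E): none → −0.
Net charge = (+3) + (−0) = +3.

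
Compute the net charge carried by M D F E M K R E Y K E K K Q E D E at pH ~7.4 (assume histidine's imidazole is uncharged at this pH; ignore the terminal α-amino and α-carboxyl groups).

The side chains ionized at physiological pH are Lys/Arg (+1) and Asp/Glu (−1); with His treated as neutral, nothing else contributes.
Positive (K, R): K6, R7, K10, K12, K13 → +5.
Negative (D, E): D2, E4, E8, E11, E15, D16, E17 → −7.
Net charge = (+5) + (−7) = −2.

-2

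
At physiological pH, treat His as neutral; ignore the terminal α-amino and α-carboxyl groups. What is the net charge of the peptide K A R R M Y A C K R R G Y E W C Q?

Near pH 7.4, K and R contribute +1 each, D and E contribute −1 each, and every other side chain (His included, as stated) is uncharged.
Positive (K, R): K1, R3, R4, K9, R10, R11 → +6.
Negative (D, E): E14 → −1.
Net charge = (+6) + (−1) = +5.

+5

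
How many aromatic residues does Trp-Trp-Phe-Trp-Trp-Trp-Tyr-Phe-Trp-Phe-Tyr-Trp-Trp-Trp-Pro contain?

14

The aromatic amino acids are Phe (F, benzyl), Trp (W, indole), and Tyr (Y, phenol).
Matching residues: Trp1, Trp2, Phe3, Trp4, Trp5, Trp6, Tyr7, Phe8, Trp9, Phe10, Tyr11, Trp12, Trp13, Trp14.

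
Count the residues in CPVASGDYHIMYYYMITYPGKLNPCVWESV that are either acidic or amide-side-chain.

3

Acidic: D, E. Amide-side-chain: N, Q.
Acidic residues here: D7, E28 (2).
Amide-side-chain residues here: N23 (1).
The two groups share no amino acid, so total = 2 + 1 = 3.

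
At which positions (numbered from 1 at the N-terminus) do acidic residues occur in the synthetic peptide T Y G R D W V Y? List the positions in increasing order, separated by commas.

Aspartate (D) and glutamate (E) have carboxylic-acid side chains and are the acidic amino acids.
Matching residues: D5.

5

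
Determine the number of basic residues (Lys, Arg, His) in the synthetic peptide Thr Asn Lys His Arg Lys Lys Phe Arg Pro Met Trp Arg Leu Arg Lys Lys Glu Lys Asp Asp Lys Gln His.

Matching residues: Lys3, His4, Arg5, Lys6, Lys7, Arg9, Arg13, Arg15, Lys16, Lys17, Lys19, Lys22, His24.

13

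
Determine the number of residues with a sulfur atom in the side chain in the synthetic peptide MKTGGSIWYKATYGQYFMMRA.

Only Cys (C) and Met (M) have a sulfur atom in the side chain.
Matching residues: M1, M18, M19.

3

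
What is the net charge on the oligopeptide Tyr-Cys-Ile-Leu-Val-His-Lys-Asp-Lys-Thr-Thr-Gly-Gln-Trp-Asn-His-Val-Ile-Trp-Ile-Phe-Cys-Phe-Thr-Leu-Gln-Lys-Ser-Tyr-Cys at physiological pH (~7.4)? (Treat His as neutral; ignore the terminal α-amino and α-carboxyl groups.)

+2

At pH ~7.4 the Lys and Arg side chains are protonated (+1), the Asp and Glu side chains are deprotonated (−1), and with His taken as neutral all other side chains carry no charge.
Positive (K, R): Lys7, Lys9, Lys27 → +3.
Negative (D, E): Asp8 → −1.
Net charge = (+3) + (−1) = +2.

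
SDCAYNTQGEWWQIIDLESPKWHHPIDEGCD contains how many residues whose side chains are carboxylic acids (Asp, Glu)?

7

Matching residues: D2, E10, D16, E18, D27, E28, D31.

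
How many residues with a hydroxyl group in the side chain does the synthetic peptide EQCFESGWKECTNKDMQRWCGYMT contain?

4

S, T, and Y are the three residues with a side-chain hydroxyl.
Matching residues: S6, T12, Y22, T24.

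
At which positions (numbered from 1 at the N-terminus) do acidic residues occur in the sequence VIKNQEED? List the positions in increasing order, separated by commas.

The acidic residues are Asp (D) and Glu (E), whose side chains end in a carboxylate group.
Matching residues: E6, E7, D8.

6, 7, 8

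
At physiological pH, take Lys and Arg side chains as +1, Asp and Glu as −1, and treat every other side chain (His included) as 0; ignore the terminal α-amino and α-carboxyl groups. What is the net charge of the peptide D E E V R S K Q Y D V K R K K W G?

+2

Positive (K, R): R5, K7, K12, R13, K14, K15 → +6.
Negative (D, E): D1, E2, E3, D10 → −4.
Net charge = (+6) + (−4) = +2.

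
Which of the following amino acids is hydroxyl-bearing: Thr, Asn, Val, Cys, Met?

Thr

Serine (S), threonine (T), and tyrosine (Y) each carry a hydroxyl group on the side chain.
Of the listed options, only Thr belongs to this group.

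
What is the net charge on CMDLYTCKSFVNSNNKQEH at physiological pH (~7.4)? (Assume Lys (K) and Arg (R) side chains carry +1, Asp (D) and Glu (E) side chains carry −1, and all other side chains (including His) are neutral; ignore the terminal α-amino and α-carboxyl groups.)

Positive (K, R): K8, K16 → +2.
Negative (D, E): D3, E18 → −2.
Net charge = (+2) + (−2) = 0.

0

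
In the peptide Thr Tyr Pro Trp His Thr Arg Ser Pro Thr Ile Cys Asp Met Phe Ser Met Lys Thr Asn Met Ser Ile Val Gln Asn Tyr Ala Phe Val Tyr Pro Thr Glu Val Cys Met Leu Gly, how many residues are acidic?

2

Aspartate (D) and glutamate (E) have carboxylic-acid side chains and are the acidic amino acids.
Matching residues: Asp13, Glu34.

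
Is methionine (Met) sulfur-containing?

The sulfur-bearing residues are cysteine (–SH) and methionine (–S–CH₃).
Methionine is in this group.

Yes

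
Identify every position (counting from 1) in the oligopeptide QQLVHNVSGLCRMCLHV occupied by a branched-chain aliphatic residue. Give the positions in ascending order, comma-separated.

The BCAAs are Val, Leu, and Ile — aliphatic side chains with a branch point.
Matching residues: L3, V4, V7, L10, L15, V17.

3, 4, 7, 10, 15, 17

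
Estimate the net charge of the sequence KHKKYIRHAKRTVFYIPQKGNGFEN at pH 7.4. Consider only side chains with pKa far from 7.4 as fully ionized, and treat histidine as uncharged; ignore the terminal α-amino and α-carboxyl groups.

+6

The side chains ionized at physiological pH are Lys/Arg (+1) and Asp/Glu (−1); with His treated as neutral, nothing else contributes.
Positive (K, R): K1, K3, K4, R7, K10, R11, K19 → +7.
Negative (D, E): E24 → −1.
Net charge = (+7) + (−1) = +6.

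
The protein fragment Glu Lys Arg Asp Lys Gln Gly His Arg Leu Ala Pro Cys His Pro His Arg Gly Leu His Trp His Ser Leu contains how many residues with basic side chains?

10

Lysine (K), arginine (R), and histidine (H) have basic, nitrogen-containing side chains.
Matching residues: Lys2, Arg3, Lys5, His8, Arg9, His14, His16, Arg17, His20, His22.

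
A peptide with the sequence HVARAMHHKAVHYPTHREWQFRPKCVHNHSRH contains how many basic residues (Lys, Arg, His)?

Matching residues: H1, R4, H7, H8, K9, H12, H16, R17, R22, K24, H27, H29, R31, H32.

14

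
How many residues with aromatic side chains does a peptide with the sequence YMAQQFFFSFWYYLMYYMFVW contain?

F, W, and Y each carry an aromatic ring on the side chain.
Matching residues: Y1, F6, F7, F8, F10, W11, Y12, Y13, Y16, Y17, F19, W21.

12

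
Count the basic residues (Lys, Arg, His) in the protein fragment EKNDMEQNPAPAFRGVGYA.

Matching residues: K2, R14.

2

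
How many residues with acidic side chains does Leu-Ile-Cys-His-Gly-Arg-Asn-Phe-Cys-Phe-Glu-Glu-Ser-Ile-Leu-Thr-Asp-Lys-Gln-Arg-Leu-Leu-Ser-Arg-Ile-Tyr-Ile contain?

The acidic residues are Asp (D) and Glu (E), whose side chains end in a carboxylate group.
Matching residues: Glu11, Glu12, Asp17.

3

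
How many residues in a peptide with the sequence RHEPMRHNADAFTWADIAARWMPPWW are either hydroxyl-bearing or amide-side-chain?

2

Hydroxyl-bearing: S, T, Y. Amide-side-chain: N, Q.
Hydroxyl-bearing residues here: T13 (1).
Amide-side-chain residues here: N8 (1).
The two groups share no amino acid, so total = 1 + 1 = 2.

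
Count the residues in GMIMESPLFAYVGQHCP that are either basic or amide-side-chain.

2

Basic: H, K, R. Amide-side-chain: N, Q.
Basic residues here: H15 (1).
Amide-side-chain residues here: Q14 (1).
The two groups share no amino acid, so total = 1 + 1 = 2.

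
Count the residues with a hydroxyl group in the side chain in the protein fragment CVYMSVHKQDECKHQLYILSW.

Serine (S), threonine (T), and tyrosine (Y) each carry a hydroxyl group on the side chain.
Matching residues: Y3, S5, Y17, S20.

4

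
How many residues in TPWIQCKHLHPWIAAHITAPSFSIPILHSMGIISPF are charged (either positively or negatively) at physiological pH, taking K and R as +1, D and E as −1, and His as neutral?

1

Charged side chains at pH ~7.4: K, R (positive); D, E (negative).
Matching residues: K7.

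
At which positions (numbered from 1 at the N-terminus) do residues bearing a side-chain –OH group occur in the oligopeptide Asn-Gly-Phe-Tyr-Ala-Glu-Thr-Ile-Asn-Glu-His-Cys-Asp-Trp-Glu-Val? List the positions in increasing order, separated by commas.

Serine (S), threonine (T), and tyrosine (Y) each carry a hydroxyl group on the side chain.
Matching residues: Tyr4, Thr7.

4, 7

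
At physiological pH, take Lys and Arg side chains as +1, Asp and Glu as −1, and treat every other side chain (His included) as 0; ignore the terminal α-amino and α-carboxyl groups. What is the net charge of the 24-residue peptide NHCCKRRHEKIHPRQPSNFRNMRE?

Positive (K, R): K5, R6, R7, K10, R14, R20, R23 → +7.
Negative (D, E): E9, E24 → −2.
Net charge = (+7) + (−2) = +5.

+5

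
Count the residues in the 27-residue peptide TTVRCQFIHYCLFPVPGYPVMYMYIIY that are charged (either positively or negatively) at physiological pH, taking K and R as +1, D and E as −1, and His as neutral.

1

Charged side chains at pH ~7.4: K, R (positive); D, E (negative).
Matching residues: R4.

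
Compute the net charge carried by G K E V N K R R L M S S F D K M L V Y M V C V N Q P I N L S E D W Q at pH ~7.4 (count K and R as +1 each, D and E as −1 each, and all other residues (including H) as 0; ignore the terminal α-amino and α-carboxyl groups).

Positive (K, R): K2, K6, R7, R8, K15 → +5.
Negative (D, E): E3, D14, E31, D32 → −4.
Net charge = (+5) + (−4) = +1.

+1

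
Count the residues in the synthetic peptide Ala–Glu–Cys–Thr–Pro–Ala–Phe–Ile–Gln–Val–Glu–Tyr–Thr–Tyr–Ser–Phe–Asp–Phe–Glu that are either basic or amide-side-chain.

Basic: H, K, R. Amide-side-chain: N, Q.
Basic residues here: none (0).
Amide-side-chain residues here: Gln9 (1).
The two groups share no amino acid, so total = 0 + 1 = 1.

1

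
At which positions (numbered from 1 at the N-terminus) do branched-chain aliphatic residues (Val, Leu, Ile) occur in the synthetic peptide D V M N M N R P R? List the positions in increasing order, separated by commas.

Matching residues: V2.

2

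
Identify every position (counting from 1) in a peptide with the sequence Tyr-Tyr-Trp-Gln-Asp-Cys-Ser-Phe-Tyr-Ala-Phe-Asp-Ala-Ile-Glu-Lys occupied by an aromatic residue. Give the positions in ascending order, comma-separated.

Phenylalanine (F), tryptophan (W), and tyrosine (Y) have aromatic ring side chains.
Matching residues: Tyr1, Tyr2, Trp3, Phe8, Tyr9, Phe11.

1, 2, 3, 8, 9, 11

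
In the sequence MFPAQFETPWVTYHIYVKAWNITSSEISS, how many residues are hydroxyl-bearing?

Serine (S), threonine (T), and tyrosine (Y) each carry a hydroxyl group on the side chain.
Matching residues: T8, T12, Y13, Y16, T23, S24, S25, S28, S29.

9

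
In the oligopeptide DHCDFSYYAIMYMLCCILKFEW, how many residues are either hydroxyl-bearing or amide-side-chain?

Hydroxyl-bearing: S, T, Y. Amide-side-chain: N, Q.
Hydroxyl-bearing residues here: S6, Y7, Y8, Y12 (4).
Amide-side-chain residues here: none (0).
The two groups share no amino acid, so total = 4 + 0 = 4.

4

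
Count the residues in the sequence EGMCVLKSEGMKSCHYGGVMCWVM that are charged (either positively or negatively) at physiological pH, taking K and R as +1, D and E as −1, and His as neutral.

Charged side chains at pH ~7.4: K, R (positive); D, E (negative).
Matching residues: E1, K7, E9, K12.

4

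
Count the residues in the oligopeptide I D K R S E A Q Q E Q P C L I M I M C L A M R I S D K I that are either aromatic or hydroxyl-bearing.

2

Aromatic: F, W, Y. Hydroxyl-bearing: S, T, Y.
Aromatic residues here: none (0).
Hydroxyl-bearing residues here: S5, S25 (2).
(Y belongs to both groups, but none appear in this sequence.) Total = 0 + 2 = 2.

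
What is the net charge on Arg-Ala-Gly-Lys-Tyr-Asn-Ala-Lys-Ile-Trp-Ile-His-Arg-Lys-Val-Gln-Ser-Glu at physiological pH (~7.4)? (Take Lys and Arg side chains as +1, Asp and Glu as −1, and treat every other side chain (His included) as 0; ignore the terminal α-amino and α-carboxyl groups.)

+4

Positive (K, R): Arg1, Lys4, Lys8, Arg13, Lys14 → +5.
Negative (D, E): Glu18 → −1.
Net charge = (+5) + (−1) = +4.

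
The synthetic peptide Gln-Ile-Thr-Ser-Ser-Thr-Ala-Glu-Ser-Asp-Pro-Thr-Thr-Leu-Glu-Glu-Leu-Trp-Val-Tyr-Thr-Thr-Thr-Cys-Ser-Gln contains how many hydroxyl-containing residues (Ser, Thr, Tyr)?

Matching residues: Thr3, Ser4, Ser5, Thr6, Ser9, Thr12, Thr13, Tyr20, Thr21, Thr22, Thr23, Ser25.

12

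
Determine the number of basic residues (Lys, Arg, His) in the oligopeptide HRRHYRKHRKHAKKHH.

14

Matching residues: H1, R2, R3, H4, R6, K7, H8, R9, K10, H11, K13, K14, H15, H16.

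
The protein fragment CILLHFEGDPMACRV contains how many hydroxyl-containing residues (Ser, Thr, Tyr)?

None of the 15 residues belong to this group.

0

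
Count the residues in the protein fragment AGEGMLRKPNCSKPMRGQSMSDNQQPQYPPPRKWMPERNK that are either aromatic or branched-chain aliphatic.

Aromatic: F, W, Y. Branched-chain aliphatic: I, L, V.
Aromatic residues here: Y28, W34 (2).
Branched-chain aliphatic residues here: L6 (1).
The two groups share no amino acid, so total = 2 + 1 = 3.

3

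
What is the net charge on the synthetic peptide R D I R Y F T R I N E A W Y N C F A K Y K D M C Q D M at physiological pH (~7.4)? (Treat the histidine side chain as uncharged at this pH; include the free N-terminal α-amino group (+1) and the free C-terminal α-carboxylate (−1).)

+1

The side chains ionized at physiological pH are Lys/Arg (+1) and Asp/Glu (−1); with His treated as neutral, nothing else contributes.
Positive (K, R): R1, R4, R8, K19, K21 → +5.
Negative (D, E): D2, E11, D22, D26 → −4.
The N-terminus (+1) and C-terminus (−1) cancel.
Net charge = (+5) + (−4) = +1.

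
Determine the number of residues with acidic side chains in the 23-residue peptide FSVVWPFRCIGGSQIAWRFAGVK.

Aspartate (D) and glutamate (E) have carboxylic-acid side chains and are the acidic amino acids.
None of the 23 residues belong to this group.

0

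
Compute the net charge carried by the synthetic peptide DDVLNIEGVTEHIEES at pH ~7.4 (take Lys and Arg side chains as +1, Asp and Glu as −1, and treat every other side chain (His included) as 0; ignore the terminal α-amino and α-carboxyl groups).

-6

Positive (K, R): none → +0.
Negative (D, E): D1, D2, E7, E11, E14, E15 → −6.
Net charge = (+0) + (−6) = −6.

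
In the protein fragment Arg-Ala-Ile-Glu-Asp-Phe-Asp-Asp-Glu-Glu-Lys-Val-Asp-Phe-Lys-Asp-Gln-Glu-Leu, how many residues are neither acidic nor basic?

Acidic: D, E. Basic: K, R, H. All other residues are neither.
Matching residues: Ala2, Ile3, Phe6, Val12, Phe14, Gln17, Leu19.

7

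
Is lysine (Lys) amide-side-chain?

The amide-side-chain residues are Asn (N) and Gln (Q).
Lysine is not in this group.

No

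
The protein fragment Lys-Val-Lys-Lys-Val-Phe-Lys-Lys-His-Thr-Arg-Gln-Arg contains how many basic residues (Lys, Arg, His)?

8

Matching residues: Lys1, Lys3, Lys4, Lys7, Lys8, His9, Arg11, Arg13.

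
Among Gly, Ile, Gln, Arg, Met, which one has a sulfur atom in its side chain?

The sulfur-bearing residues are cysteine (–SH) and methionine (–S–CH₃).
Of the listed options, only Met belongs to this group.

Met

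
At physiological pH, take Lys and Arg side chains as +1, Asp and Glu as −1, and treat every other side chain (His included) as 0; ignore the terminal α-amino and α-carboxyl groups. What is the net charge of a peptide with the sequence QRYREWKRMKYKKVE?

Positive (K, R): R2, R4, K7, R8, K10, K12, K13 → +7.
Negative (D, E): E5, E15 → −2.
Net charge = (+7) + (−2) = +5.

+5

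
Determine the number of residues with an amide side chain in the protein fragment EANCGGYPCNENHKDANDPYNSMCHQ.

The amide-side-chain residues are Asn (N) and Gln (Q).
Matching residues: N3, N10, N12, N17, N21, Q26.

6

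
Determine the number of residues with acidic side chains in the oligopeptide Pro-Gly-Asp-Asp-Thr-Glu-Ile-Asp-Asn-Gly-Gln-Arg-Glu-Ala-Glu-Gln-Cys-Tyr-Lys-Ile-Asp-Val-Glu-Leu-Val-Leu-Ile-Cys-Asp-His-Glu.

10

The acidic residues are Asp (D) and Glu (E), whose side chains end in a carboxylate group.
Matching residues: Asp3, Asp4, Glu6, Asp8, Glu13, Glu15, Asp21, Glu23, Asp29, Glu31.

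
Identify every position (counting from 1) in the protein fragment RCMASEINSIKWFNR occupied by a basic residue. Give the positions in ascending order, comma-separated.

The basic amino acids are Lys (K), Arg (R), and His (H).
Matching residues: R1, K11, R15.

1, 11, 15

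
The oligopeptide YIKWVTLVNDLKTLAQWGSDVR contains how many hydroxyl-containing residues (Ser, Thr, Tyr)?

4

Matching residues: Y1, T6, T13, S19.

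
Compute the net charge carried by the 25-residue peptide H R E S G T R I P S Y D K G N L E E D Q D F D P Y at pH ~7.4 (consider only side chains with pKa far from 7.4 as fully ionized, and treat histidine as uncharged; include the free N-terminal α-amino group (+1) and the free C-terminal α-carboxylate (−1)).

-4

Near pH 7.4, K and R contribute +1 each, D and E contribute −1 each, and every other side chain (His included, as stated) is uncharged.
Positive (K, R): R2, R7, K13 → +3.
Negative (D, E): E3, D12, E17, E18, D19, D21, D23 → −7.
The N-terminus (+1) and C-terminus (−1) cancel.
Net charge = (+3) + (−7) = −4.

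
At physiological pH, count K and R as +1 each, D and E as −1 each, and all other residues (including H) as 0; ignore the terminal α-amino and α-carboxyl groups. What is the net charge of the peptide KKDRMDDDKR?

Positive (K, R): K1, K2, R4, K9, R10 → +5.
Negative (D, E): D3, D6, D7, D8 → −4.
Net charge = (+5) + (−4) = +1.

+1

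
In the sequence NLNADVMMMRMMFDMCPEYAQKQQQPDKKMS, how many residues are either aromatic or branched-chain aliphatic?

Aromatic: F, W, Y. Branched-chain aliphatic: I, L, V.
Aromatic residues here: F13, Y19 (2).
Branched-chain aliphatic residues here: L2, V6 (2).
The two groups share no amino acid, so total = 2 + 2 = 4.

4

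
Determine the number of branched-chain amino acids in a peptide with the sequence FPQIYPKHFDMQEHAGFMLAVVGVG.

Valine (V), leucine (L), and isoleucine (I) are the branched-chain amino acids.
Matching residues: I4, L19, V21, V22, V24.

5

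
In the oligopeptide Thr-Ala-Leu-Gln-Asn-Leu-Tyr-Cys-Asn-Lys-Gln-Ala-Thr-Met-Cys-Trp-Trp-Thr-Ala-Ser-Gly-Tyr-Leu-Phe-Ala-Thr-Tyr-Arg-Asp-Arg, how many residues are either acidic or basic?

4

Acidic: D, E. Basic: H, K, R.
Acidic residues here: Asp29 (1).
Basic residues here: Lys10, Arg28, Arg30 (3).
The two groups share no amino acid, so total = 1 + 3 = 4.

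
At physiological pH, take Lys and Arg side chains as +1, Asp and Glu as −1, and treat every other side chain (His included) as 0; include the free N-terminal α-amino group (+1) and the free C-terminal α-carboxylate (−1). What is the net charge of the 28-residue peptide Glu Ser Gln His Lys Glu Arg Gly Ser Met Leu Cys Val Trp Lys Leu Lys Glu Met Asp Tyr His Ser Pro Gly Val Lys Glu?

Positive (K, R): Lys5, Arg7, Lys15, Lys17, Lys27 → +5.
Negative (D, E): Glu1, Glu6, Glu18, Asp20, Glu28 → −5.
The N-terminus (+1) and C-terminus (−1) cancel.
Net charge = (+5) + (−5) = 0.

0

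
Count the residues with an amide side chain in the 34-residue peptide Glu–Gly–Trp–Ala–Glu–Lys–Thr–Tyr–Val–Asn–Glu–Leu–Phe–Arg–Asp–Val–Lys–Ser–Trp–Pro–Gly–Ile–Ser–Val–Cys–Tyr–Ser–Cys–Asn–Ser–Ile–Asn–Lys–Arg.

3

Asparagine (N) and glutamine (Q) have uncharged amide side chains.
Matching residues: Asn10, Asn29, Asn32.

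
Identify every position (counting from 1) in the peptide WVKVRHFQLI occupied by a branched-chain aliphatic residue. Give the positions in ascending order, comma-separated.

2, 4, 9, 10

V, L, and I make up the branched-chain aliphatic group.
Matching residues: V2, V4, L9, I10.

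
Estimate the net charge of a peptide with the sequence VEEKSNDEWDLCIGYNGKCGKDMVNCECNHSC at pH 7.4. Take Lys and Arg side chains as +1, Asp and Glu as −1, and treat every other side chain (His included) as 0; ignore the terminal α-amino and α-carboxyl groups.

-4

Positive (K, R): K4, K18, K21 → +3.
Negative (D, E): E2, E3, D7, E8, D10, D22, E27 → −7.
Net charge = (+3) + (−7) = −4.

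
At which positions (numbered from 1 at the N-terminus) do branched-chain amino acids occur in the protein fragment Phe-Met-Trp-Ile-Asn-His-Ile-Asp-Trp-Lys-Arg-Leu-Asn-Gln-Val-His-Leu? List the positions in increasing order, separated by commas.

4, 7, 12, 15, 17

V, L, and I make up the branched-chain aliphatic group.
Matching residues: Ile4, Ile7, Leu12, Val15, Leu17.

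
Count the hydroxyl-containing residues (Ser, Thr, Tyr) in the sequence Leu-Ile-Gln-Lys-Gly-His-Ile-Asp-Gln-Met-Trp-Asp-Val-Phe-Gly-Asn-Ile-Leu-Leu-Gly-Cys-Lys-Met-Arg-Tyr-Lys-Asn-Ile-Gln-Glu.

Matching residues: Tyr25.

1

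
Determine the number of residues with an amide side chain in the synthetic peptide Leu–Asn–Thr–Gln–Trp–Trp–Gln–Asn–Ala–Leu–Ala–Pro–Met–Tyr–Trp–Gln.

5

Only N (asparagine) and Q (glutamine) carry a side-chain carboxamide.
Matching residues: Asn2, Gln4, Gln7, Asn8, Gln16.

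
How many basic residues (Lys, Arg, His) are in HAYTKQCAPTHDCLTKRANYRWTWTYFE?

Matching residues: H1, K5, H11, K16, R17, R21.

6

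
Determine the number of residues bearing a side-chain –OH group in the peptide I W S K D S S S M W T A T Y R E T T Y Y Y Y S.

S, T, and Y are the three residues with a side-chain hydroxyl.
Matching residues: S3, S6, S7, S8, T11, T13, Y14, T17, T18, Y19, Y20, Y21, Y22, S23.

14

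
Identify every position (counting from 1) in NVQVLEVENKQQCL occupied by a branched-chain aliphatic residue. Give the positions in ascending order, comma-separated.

Matching residues: V2, V4, L5, V7, L14.

2, 4, 5, 7, 14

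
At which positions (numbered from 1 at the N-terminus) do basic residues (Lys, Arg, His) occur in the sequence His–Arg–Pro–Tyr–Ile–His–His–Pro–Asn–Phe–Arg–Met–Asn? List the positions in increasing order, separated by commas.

1, 2, 6, 7, 11

Matching residues: His1, Arg2, His6, His7, Arg11.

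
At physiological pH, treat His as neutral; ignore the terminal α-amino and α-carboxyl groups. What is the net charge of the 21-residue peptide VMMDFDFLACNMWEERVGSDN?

-4

Near pH 7.4, K and R contribute +1 each, D and E contribute −1 each, and every other side chain (His included, as stated) is uncharged.
Positive (K, R): R16 → +1.
Negative (D, E): D4, D6, E14, E15, D20 → −5.
Net charge = (+1) + (−5) = −4.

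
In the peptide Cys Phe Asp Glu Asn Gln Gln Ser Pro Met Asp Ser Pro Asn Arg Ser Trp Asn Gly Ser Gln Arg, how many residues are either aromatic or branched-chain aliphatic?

Aromatic: F, W, Y. Branched-chain aliphatic: I, L, V.
Aromatic residues here: Phe2, Trp17 (2).
Branched-chain aliphatic residues here: none (0).
The two groups share no amino acid, so total = 2 + 0 = 2.

2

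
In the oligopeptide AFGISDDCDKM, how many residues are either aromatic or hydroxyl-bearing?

Aromatic: F, W, Y. Hydroxyl-bearing: S, T, Y.
Aromatic residues here: F2 (1).
Hydroxyl-bearing residues here: S5 (1).
(Y belongs to both groups, but none appear in this sequence.) Total = 1 + 1 = 2.

2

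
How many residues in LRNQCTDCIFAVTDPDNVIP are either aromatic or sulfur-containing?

Aromatic: F, W, Y. Sulfur-containing: C, M.
Aromatic residues here: F10 (1).
Sulfur-containing residues here: C5, C8 (2).
The two groups share no amino acid, so total = 1 + 2 = 3.

3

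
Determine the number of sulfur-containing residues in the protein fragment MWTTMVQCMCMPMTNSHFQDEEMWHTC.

Only Cys (C) and Met (M) have a sulfur atom in the side chain.
Matching residues: M1, M5, C8, M9, C10, M11, M13, M23, C27.

9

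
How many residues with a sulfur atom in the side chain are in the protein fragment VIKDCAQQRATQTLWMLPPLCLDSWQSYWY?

The sulfur-bearing residues are cysteine (–SH) and methionine (–S–CH₃).
Matching residues: C5, M16, C21.

3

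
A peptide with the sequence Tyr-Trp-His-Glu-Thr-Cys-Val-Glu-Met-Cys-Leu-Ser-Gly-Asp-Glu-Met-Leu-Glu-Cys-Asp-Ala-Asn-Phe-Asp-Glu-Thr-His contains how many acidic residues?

8

Only D (aspartate) and E (glutamate) carry a side-chain carboxylic acid.
Matching residues: Glu4, Glu8, Asp14, Glu15, Glu18, Asp20, Asp24, Glu25.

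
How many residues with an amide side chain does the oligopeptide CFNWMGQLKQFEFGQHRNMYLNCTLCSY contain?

6

Asparagine (N) and glutamine (Q) have uncharged amide side chains.
Matching residues: N3, Q7, Q10, Q15, N18, N22.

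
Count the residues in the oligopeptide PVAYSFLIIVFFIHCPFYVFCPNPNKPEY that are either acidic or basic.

Acidic: D, E. Basic: H, K, R.
Acidic residues here: E28 (1).
Basic residues here: H14, K26 (2).
The two groups share no amino acid, so total = 1 + 2 = 3.

3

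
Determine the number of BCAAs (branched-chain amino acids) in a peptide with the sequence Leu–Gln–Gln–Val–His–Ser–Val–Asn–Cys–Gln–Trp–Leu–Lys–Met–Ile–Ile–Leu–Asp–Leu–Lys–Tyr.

V, L, and I make up the branched-chain aliphatic group.
Matching residues: Leu1, Val4, Val7, Leu12, Ile15, Ile16, Leu17, Leu19.

8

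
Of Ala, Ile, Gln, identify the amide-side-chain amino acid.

Asparagine (N) and glutamine (Q) have uncharged amide side chains.
Of the listed options, only Gln belongs to this group.

Gln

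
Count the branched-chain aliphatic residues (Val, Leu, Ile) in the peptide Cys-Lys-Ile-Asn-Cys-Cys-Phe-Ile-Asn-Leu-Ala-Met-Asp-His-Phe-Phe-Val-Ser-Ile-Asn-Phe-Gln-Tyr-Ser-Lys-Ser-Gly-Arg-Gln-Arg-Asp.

5

Matching residues: Ile3, Ile8, Leu10, Val17, Ile19.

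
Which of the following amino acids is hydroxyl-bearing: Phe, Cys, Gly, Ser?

S, T, and Y are the three residues with a side-chain hydroxyl.
Of the listed options, only Ser belongs to this group.

Ser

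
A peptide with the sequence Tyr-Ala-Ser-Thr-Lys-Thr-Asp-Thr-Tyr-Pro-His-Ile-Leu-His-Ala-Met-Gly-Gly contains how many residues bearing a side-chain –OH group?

6

S, T, and Y are the three residues with a side-chain hydroxyl.
Matching residues: Tyr1, Ser3, Thr4, Thr6, Thr8, Tyr9.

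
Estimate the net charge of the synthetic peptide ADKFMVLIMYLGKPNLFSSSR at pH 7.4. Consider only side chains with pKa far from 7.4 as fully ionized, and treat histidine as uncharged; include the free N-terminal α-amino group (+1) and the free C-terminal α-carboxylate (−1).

+2

The side chains ionized at physiological pH are Lys/Arg (+1) and Asp/Glu (−1); with His treated as neutral, nothing else contributes.
Positive (K, R): K3, K13, R21 → +3.
Negative (D, E): D2 → −1.
The N-terminus (+1) and C-terminus (−1) cancel.
Net charge = (+3) + (−1) = +2.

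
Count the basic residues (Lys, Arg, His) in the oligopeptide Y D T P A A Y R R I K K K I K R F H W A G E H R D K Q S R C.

12

Matching residues: R8, R9, K11, K12, K13, K15, R16, H18, H23, R24, K26, R29.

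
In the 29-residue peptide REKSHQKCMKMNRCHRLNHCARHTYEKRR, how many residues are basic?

14

The basic amino acids are Lys (K), Arg (R), and His (H).
Matching residues: R1, K3, H5, K7, K10, R13, H15, R16, H19, R22, H23, K27, R28, R29.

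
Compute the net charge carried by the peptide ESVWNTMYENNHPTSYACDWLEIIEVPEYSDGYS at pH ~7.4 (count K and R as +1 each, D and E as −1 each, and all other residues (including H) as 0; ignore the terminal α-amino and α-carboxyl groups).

Positive (K, R): none → +0.
Negative (D, E): E1, E9, D19, E22, E25, E28, D31 → −7.
Net charge = (+0) + (−7) = −7.

-7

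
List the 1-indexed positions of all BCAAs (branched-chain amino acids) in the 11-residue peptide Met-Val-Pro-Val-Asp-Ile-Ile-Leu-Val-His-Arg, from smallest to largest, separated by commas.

2, 4, 6, 7, 8, 9

The BCAAs are Val, Leu, and Ile — aliphatic side chains with a branch point.
Matching residues: Val2, Val4, Ile6, Ile7, Leu8, Val9.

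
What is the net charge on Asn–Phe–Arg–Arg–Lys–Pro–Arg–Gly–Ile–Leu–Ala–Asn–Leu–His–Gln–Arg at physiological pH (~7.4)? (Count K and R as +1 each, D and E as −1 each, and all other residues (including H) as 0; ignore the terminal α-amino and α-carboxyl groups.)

+5

Positive (K, R): Arg3, Arg4, Lys5, Arg7, Arg16 → +5.
Negative (D, E): none → −0.
Net charge = (+5) + (−0) = +5.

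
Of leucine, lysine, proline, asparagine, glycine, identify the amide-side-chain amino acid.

asparagine

Asparagine (N) and glutamine (Q) have uncharged amide side chains.
Of the listed options, only asparagine belongs to this group.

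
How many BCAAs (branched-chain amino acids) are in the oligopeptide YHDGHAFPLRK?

Valine (V), leucine (L), and isoleucine (I) are the branched-chain amino acids.
Matching residues: L9.

1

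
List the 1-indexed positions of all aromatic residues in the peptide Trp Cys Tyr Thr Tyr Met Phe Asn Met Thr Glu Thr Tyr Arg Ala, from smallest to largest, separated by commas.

F, W, and Y each carry an aromatic ring on the side chain.
Matching residues: Trp1, Tyr3, Tyr5, Phe7, Tyr13.

1, 3, 5, 7, 13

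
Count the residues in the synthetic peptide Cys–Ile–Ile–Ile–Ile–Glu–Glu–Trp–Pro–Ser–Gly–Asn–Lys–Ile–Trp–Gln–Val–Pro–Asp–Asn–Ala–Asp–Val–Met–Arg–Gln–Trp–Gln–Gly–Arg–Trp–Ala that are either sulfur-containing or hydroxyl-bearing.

Sulfur-containing: C, M. Hydroxyl-bearing: S, T, Y.
Sulfur-containing residues here: Cys1, Met24 (2).
Hydroxyl-bearing residues here: Ser10 (1).
The two groups share no amino acid, so total = 2 + 1 = 3.

3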